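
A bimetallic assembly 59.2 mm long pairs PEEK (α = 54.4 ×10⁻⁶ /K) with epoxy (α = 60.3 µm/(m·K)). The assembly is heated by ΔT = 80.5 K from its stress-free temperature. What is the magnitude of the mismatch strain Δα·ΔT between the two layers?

4.75×10⁻⁴

Δα = |54.4 − 60.3|×10⁻⁶/K = 5.90×10⁻⁶/K.
Mismatch strain = Δα·ΔT = 5.90×10⁻⁶ × 80.5 = 4.75×10⁻⁴.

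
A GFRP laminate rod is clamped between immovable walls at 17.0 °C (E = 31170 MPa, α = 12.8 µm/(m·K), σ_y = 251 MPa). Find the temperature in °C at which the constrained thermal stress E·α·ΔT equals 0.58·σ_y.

E = 31170 MPa = 31.17 GPa.
E·α·ΔT = 145.6 MPa ⇒ ΔT = 145.6 / (31.17×10³ × 12.8×10⁻⁶) = 364.9 K.
T = 17.0 + 364.9 = 381.9 °C.

382 °C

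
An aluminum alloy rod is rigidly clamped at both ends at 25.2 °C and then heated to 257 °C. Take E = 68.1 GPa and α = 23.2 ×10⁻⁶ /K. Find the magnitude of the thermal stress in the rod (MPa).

366 MPa

ΔT = 231.8 K. Constrained thermal stress σ = E·α·ΔT = 68.10×10³ MPa × 23.2×10⁻⁶ × 231.8 = 366 MPa (compressive).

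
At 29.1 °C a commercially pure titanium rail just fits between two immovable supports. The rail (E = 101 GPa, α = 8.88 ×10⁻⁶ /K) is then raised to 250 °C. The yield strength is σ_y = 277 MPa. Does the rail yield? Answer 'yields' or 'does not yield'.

does not yield

ΔT = 220.9 K. Constrained thermal stress σ = E·α·ΔT = 101.0×10³ MPa × 8.88×10⁻⁶ × 220.9 = 198 MPa (compressive).
Compare to σ_y = 277 MPa: σ < σ_y, so it does not yield.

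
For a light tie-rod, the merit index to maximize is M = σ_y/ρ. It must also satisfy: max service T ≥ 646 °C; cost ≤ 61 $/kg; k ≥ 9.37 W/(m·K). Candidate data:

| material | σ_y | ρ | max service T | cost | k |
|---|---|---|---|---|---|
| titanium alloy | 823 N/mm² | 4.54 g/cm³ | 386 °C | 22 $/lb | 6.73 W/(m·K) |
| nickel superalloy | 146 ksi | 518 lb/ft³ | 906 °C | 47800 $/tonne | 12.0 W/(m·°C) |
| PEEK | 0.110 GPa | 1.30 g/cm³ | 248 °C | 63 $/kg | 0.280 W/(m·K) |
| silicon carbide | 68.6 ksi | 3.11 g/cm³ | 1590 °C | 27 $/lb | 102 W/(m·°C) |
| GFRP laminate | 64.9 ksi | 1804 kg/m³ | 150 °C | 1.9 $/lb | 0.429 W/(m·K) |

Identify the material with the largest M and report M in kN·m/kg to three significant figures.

Screen on constraints: max service T ≥ 646 °C; cost ≤ 61 $/kg; k ≥ 9.37 W/(m·K). Survivors: nickel superalloy, silicon carbide.
Convert each candidate to consistent units, then evaluate M:
  nickel superalloy: σ_y = 1007 MPa, ρ = 8298 kg/m³
  silicon carbide: σ_y = 473.0 MPa, ρ = 3110 kg/m³
  silicon carbide: M = 152 kN·m/kg
  nickel superalloy: M = 121 kN·m/kg
Silicon carbide has the largest M.

silicon carbide, M = 152 kN·m/kg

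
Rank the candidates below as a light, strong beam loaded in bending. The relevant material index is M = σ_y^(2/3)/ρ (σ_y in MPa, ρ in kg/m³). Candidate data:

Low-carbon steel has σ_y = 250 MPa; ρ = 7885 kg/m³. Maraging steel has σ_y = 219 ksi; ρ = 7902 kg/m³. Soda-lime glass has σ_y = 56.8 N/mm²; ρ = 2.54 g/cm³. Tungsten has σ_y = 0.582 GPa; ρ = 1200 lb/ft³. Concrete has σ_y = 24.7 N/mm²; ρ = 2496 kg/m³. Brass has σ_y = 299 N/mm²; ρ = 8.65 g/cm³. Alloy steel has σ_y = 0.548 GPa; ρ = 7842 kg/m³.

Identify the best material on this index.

maraging steel

Normalizing units and computing the index:
  low-carbon steel: σ_y = 250.0 MPa, ρ = 7885 kg/m³
  maraging steel: σ_y = 1510 MPa, ρ = 7902 kg/m³
  soda-lime glass: σ_y = 56.80 MPa, ρ = 2540 kg/m³
  tungsten: σ_y = 582.0 MPa, ρ = 19220 kg/m³
  concrete: σ_y = 24.70 MPa, ρ = 2496 kg/m³
  brass: σ_y = 299.0 MPa, ρ = 8650 kg/m³
  alloy steel: σ_y = 548.0 MPa, ρ = 7842 kg/m³
  maraging steel: M = 16.7×10⁻³
  alloy steel: M = 8.54×10⁻³
  soda-lime glass: M = 5.82×10⁻³
  brass: M = 5.17×10⁻³
  low-carbon steel: M = 5.03×10⁻³
  tungsten: M = 3.63×10⁻³
  concrete: M = 3.40×10⁻³
Maraging steel ranks first.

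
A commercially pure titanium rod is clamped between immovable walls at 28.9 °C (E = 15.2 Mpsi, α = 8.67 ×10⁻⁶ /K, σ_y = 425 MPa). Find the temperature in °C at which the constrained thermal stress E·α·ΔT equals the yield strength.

497 °C

E = 15.2 Mpsi = 104.8 GPa.
E·α·ΔT = 425.0 MPa ⇒ ΔT = 425.0 / (104.8×10³ × 8.67×10⁻⁶) = 467.7 K.
T = 28.9 + 467.7 = 496.6 °C.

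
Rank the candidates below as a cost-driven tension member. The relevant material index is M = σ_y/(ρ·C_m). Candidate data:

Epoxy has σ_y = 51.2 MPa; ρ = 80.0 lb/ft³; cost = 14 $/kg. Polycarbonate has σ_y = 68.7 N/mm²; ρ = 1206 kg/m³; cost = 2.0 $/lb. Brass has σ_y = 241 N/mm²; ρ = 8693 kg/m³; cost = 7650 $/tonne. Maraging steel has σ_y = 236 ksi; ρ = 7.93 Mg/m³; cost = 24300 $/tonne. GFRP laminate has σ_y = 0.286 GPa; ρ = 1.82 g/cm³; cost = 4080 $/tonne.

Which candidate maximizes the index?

Normalizing units and computing the index:
  epoxy: σ_y = 51.20 MPa, ρ = 1281 kg/m³, cost = 14.00 $/kg
  polycarbonate: σ_y = 68.70 MPa, ρ = 1206 kg/m³, cost = 4.409 $/kg
  brass: σ_y = 241.0 MPa, ρ = 8693 kg/m³, cost = 7.650 $/kg
  maraging steel: σ_y = 1627 MPa, ρ = 7930 kg/m³, cost = 24.30 $/kg
  GFRP laminate: σ_y = 286.0 MPa, ρ = 1820 kg/m³, cost = 4.080 $/kg
  GFRP laminate: M = 38.5 kN·m per $
  polycarbonate: M = 12.9 kN·m per $
  maraging steel: M = 8.44 kN·m per $
  brass: M = 3.62 kN·m per $
  epoxy: M = 2.85 kN·m per $
GFRP laminate ranks first.

GFRP laminate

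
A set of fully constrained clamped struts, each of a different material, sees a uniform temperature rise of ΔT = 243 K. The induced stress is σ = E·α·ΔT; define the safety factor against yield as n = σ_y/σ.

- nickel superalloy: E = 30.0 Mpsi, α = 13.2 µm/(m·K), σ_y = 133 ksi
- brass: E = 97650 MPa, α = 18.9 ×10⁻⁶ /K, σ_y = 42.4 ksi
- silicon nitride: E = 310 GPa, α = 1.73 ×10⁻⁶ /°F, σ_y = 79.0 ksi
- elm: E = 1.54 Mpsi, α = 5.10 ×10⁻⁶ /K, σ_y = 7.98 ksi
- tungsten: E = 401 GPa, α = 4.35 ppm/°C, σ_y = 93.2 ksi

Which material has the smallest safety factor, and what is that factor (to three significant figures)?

Per material, after unit conversion:
  nickel superalloy: E = 206.8, α = 13.2, σ_y = 917.0 → σ = 663 MPa, n = 1.38
  brass: E = 97.65, α = 18.9, σ_y = 292.3 → σ = 448 MPa, n = 0.652
  silicon nitride: E = 310.0, α = 3.11, σ_y = 544.7 → σ = 235 MPa, n = 2.32
  elm: E = 10.62, α = 5.10, σ_y = 55.02 → σ = 13.2 MPa, n = 4.18
  tungsten: E = 401.0, α = 4.35, σ_y = 642.6 → σ = 424 MPa, n = 1.52
Smallest n: brass with n = 0.652.

brass, n = 0.652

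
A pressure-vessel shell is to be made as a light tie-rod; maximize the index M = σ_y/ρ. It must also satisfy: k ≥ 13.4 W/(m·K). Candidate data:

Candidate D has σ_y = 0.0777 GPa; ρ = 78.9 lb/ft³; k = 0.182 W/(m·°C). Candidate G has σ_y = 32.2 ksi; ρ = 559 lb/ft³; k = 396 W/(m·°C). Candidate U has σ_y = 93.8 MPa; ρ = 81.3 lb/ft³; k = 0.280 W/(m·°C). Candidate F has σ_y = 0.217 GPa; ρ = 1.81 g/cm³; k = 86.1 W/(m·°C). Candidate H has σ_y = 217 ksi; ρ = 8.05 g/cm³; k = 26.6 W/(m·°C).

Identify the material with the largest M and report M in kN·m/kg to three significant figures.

candidate H, M = 186 kN·m/kg

Screen on constraints: k ≥ 13.4 W/(m·K). Survivors: candidate G, candidate F, candidate H.
Convert each candidate to consistent units, then evaluate M:
  candidate G: σ_y = 222.0 MPa, ρ = 8954 kg/m³
  candidate F: σ_y = 217.0 MPa, ρ = 1810 kg/m³
  candidate H: σ_y = 1496 MPa, ρ = 8050 kg/m³
  candidate H: M = 186 kN·m/kg
  candidate F: M = 120 kN·m/kg
  candidate G: M = 24.8 kN·m/kg
Highest index: candidate H.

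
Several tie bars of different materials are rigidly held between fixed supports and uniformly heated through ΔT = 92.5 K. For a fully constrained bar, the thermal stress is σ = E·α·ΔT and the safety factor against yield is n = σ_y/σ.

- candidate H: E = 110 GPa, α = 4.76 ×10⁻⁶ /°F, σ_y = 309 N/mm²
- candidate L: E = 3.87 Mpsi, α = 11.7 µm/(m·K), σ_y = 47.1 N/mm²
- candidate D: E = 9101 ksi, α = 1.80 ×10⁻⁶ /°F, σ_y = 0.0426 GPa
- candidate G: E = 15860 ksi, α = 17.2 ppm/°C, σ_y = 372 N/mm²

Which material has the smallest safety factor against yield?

candidate L

In consistent units (E in GPa, α in ×10⁻⁶/K, σ_y in MPa):
  candidate H: E = 110.0, α = 8.57, σ_y = 309.0 → σ = 87.2 MPa, n = 3.54
  candidate L: E = 26.68, α = 11.7, σ_y = 47.10 → σ = 28.9 MPa, n = 1.63
  candidate D: E = 62.75, α = 3.24, σ_y = 42.60 → σ = 18.8 MPa, n = 2.27
  candidate G: E = 109.4, α = 17.2, σ_y = 372.0 → σ = 174 MPa, n = 2.14
The minimum is candidate L at n = 1.63.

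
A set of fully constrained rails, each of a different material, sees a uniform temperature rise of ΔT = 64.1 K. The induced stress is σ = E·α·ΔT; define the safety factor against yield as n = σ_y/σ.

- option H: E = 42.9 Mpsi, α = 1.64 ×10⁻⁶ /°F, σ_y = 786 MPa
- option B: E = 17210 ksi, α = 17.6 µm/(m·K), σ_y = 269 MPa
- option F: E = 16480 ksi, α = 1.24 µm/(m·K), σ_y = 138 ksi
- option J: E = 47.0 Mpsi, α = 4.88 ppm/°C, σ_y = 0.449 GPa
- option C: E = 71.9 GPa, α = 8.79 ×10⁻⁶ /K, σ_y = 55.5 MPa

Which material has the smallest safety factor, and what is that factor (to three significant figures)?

option C, n = 1.37

Converting E to GPa, α to ×10⁻⁶/K, σ_y to MPa, then σ and n for each:
  option H: E = 295.8, α = 2.95, σ_y = 786.0 → σ = 56.0 MPa, n = 14.0
  option B: E = 118.7, α = 17.6, σ_y = 269.0 → σ = 134 MPa, n = 2.01
  option F: E = 113.6, α = 1.24, σ_y = 951.5 → σ = 9.03 MPa, n = 105
  option J: E = 324.1, α = 4.88, σ_y = 449.0 → σ = 101 MPa, n = 4.43
  option C: E = 71.90, α = 8.79, σ_y = 55.50 → σ = 40.5 MPa, n = 1.37
Option C has the lowest safety factor, n = 1.37.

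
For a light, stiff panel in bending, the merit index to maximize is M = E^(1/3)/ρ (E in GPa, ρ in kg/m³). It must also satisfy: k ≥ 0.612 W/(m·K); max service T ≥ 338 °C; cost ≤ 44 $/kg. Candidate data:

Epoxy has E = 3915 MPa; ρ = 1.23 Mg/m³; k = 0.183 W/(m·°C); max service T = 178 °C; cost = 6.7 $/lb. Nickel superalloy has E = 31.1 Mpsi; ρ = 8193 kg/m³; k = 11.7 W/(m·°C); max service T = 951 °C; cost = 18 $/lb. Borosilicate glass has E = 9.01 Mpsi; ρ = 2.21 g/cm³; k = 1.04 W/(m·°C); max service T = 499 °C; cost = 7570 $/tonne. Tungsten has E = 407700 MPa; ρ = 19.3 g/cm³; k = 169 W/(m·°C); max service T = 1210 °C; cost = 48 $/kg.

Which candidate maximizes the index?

borosilicate glass

Screen on constraints: k ≥ 0.612 W/(m·K); max service T ≥ 338 °C; cost ≤ 44 $/kg. Survivors: nickel superalloy, borosilicate glass.
Normalizing units and computing the index:
  nickel superalloy: E = 214.4 GPa, ρ = 8193 kg/m³
  borosilicate glass: E = 62.12 GPa, ρ = 2210 kg/m³
  borosilicate glass: M = 1.79×10⁻³
  nickel superalloy: M = 0.731×10⁻³
Highest index: borosilicate glass.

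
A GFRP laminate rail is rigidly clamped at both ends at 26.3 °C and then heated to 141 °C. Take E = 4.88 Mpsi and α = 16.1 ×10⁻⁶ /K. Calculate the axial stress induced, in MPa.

E = 4.88 Mpsi = 33.65 GPa.
ΔT = 114.7 K. Constrained thermal stress σ = E·α·ΔT = 33.65×10³ MPa × 16.1×10⁻⁶ × 114.7 = 62.1 MPa (compressive).

62.1 MPa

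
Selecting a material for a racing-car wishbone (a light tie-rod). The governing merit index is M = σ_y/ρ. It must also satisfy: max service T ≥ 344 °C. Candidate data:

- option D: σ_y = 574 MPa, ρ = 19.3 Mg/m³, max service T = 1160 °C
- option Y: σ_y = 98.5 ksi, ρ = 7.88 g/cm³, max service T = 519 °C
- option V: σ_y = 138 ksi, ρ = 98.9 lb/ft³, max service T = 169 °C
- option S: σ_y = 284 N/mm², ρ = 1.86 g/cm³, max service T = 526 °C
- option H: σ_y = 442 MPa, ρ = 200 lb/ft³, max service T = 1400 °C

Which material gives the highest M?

option S

Screen on constraints: max service T ≥ 344 °C. Survivors: option D, option Y, option S, option H.
Putting every candidate on a common basis:
  option D: σ_y = 574.0 MPa, ρ = 19300 kg/m³
  option Y: σ_y = 679.1 MPa, ρ = 7880 kg/m³
  option S: σ_y = 284.0 MPa, ρ = 1860 kg/m³
  option H: σ_y = 442.0 MPa, ρ = 3204 kg/m³
  option S: M = 153 kN·m/kg
  option H: M = 138 kN·m/kg
  option Y: M = 86.2 kN·m/kg
  option D: M = 29.7 kN·m/kg
Highest index: option S.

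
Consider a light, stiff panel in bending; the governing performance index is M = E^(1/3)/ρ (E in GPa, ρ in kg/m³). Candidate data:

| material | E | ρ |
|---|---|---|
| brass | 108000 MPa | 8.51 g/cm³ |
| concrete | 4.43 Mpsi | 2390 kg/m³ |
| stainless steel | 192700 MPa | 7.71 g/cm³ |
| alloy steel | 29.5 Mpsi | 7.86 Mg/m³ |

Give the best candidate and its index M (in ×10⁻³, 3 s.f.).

In SI units:
  brass: E = 108.0 GPa, ρ = 8510 kg/m³
  concrete: E = 30.54 GPa, ρ = 2390 kg/m³
  stainless steel: E = 192.7 GPa, ρ = 7710 kg/m³
  alloy steel: E = 203.4 GPa, ρ = 7860 kg/m³
  concrete: M = 1.31×10⁻³
  stainless steel: M = 0.749×10⁻³
  alloy steel: M = 0.748×10⁻³
  brass: M = 0.560×10⁻³
Highest index: concrete.

concrete, M = 1.31×10⁻³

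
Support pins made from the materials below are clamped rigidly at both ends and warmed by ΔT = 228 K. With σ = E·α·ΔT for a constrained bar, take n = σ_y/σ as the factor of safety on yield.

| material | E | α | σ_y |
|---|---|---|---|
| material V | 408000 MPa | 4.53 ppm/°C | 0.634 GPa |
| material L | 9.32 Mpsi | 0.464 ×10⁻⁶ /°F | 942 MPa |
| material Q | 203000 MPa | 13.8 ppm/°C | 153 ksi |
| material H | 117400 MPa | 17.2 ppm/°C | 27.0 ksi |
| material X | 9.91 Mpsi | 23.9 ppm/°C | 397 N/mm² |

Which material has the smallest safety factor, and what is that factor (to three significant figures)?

material H, n = 0.404

Converting E to GPa, α to ×10⁻⁶/K, σ_y to MPa, then σ and n for each:
  material V: E = 408.0, α = 4.53, σ_y = 634.0 → σ = 421 MPa, n = 1.50
  material L: E = 64.26, α = 0.835, σ_y = 942.0 → σ = 12.2 MPa, n = 77.0
  material Q: E = 203.0, α = 13.8, σ_y = 1055 → σ = 639 MPa, n = 1.65
  material H: E = 117.4, α = 17.2, σ_y = 186.2 → σ = 460 MPa, n = 0.404
  material X: E = 68.33, α = 23.9, σ_y = 397.0 → σ = 372 MPa, n = 1.07
Material H has the lowest safety factor, n = 0.404.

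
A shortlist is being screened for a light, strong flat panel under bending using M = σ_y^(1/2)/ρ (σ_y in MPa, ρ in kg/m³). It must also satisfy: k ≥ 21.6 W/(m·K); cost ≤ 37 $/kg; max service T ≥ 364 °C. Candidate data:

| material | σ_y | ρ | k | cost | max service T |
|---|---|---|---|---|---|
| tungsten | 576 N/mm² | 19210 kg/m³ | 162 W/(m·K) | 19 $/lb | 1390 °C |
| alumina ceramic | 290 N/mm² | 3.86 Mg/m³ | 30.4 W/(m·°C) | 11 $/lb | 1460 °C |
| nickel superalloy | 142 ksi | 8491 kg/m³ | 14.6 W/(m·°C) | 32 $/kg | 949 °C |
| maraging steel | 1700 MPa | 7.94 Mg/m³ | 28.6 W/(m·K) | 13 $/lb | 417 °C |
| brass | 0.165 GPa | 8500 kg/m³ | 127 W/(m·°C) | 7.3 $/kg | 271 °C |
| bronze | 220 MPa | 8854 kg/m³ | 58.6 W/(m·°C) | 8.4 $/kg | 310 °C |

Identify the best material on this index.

Screen on constraints: k ≥ 21.6 W/(m·K); cost ≤ 37 $/kg; max service T ≥ 364 °C. Survivors: alumina ceramic, maraging steel.
In SI units:
  alumina ceramic: σ_y = 290.0 MPa, ρ = 3860 kg/m³
  maraging steel: σ_y = 1700 MPa, ρ = 7940 kg/m³
  maraging steel: M = 5.19×10⁻³
  alumina ceramic: M = 4.41×10⁻³
Maraging steel has the largest M.

maraging steel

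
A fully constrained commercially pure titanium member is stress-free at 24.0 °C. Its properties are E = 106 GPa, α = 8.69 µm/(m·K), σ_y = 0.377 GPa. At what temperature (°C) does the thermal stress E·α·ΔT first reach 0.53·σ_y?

241 °C

σ_y = 0.377 GPa = 377.0 MPa.
E·α·ΔT = 199.8 MPa ⇒ ΔT = 199.8 / (106.0×10³ × 8.69×10⁻⁶) = 216.9 K.
T = 24.0 + 216.9 = 240.9 °C.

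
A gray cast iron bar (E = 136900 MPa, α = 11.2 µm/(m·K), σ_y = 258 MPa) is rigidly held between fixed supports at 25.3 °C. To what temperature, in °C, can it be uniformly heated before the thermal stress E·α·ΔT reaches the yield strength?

E = 136900 MPa = 136.9 GPa.
E·α·ΔT = 258.0 MPa ⇒ ΔT = 258.0 / (136.9×10³ × 11.2×10⁻⁶) = 168.3 K.
T = 25.3 + 168.3 = 193.6 °C.

194 °C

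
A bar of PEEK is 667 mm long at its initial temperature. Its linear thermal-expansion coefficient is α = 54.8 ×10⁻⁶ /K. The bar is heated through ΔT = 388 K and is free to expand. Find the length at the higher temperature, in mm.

ΔL = α·L₀·ΔT = 54.8×10⁻⁶ × 667 mm × 388.0 K = 14.2 mm.
L = L₀ + ΔL = 667 + 14.2 = 681.18 mm.

681.18 mm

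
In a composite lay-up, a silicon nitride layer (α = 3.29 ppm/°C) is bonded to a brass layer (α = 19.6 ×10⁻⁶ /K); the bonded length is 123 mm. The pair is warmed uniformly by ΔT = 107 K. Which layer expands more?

brass

α(silicon nitride) = 3.29×10⁻⁶/K vs α(brass) = 19.6×10⁻⁶/K.
Higher α expands more for the same ΔT: brass.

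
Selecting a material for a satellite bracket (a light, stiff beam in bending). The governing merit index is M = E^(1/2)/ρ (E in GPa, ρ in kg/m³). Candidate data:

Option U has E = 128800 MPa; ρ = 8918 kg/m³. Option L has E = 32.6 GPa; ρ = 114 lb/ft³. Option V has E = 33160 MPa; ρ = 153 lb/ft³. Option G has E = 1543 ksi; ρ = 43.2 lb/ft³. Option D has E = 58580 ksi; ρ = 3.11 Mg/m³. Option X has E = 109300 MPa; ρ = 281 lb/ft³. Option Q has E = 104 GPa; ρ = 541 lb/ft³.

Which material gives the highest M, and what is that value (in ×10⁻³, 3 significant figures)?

option D, M = 6.46×10⁻³

Convert each candidate to consistent units, then evaluate M:
  option U: E = 128.8 GPa, ρ = 8918 kg/m³
  option L: E = 32.60 GPa, ρ = 1826 kg/m³
  option V: E = 33.16 GPa, ρ = 2451 kg/m³
  option G: E = 10.64 GPa, ρ = 692.0 kg/m³
  option D: E = 403.9 GPa, ρ = 3110 kg/m³
  option X: E = 109.3 GPa, ρ = 4501 kg/m³
  option Q: E = 104.0 GPa, ρ = 8666 kg/m³
  option D: M = 6.46×10⁻³
  option G: M = 4.71×10⁻³
  option L: M = 3.13×10⁻³
  option V: M = 2.35×10⁻³
  option X: M = 2.32×10⁻³
  option U: M = 1.27×10⁻³
  option Q: M = 1.18×10⁻³
Option D has the largest M.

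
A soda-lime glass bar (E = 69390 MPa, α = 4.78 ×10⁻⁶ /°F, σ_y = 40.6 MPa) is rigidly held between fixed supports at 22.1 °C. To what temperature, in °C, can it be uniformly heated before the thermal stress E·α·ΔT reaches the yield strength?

90.1 °C

E = 69390 MPa = 69.39 GPa.
α = 4.78×10⁻⁶/°F × 9/5 = 8.60×10⁻⁶/K.
E·α·ΔT = 40.60 MPa ⇒ ΔT = 40.60 / (69.39×10³ × 8.60×10⁻⁶) = 68.00 K.
T = 22.1 + 68.00 = 90.10 °C.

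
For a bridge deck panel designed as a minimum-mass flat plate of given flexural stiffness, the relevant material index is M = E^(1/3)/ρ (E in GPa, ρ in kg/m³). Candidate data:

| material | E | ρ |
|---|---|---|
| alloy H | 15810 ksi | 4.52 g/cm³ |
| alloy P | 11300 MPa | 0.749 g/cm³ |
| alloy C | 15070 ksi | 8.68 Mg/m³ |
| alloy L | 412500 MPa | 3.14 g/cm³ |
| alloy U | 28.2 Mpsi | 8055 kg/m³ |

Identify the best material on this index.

Putting every candidate on a common basis:
  alloy H: E = 109.0 GPa, ρ = 4520 kg/m³
  alloy P: E = 11.30 GPa, ρ = 749.0 kg/m³
  alloy C: E = 103.9 GPa, ρ = 8680 kg/m³
  alloy L: E = 412.5 GPa, ρ = 3140 kg/m³
  alloy U: E = 194.4 GPa, ρ = 8055 kg/m³
  alloy P: M = 3.00×10⁻³
  alloy L: M = 2.37×10⁻³
  alloy H: M = 1.06×10⁻³
  alloy U: M = 0.719×10⁻³
  alloy C: M = 0.542×10⁻³
Alloy P ranks first.

alloy P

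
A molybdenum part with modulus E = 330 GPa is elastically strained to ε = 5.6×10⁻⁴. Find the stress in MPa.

σ = E·ε = 330000 MPa × 5.6×10⁻⁴ = 185 MPa.

185 MPa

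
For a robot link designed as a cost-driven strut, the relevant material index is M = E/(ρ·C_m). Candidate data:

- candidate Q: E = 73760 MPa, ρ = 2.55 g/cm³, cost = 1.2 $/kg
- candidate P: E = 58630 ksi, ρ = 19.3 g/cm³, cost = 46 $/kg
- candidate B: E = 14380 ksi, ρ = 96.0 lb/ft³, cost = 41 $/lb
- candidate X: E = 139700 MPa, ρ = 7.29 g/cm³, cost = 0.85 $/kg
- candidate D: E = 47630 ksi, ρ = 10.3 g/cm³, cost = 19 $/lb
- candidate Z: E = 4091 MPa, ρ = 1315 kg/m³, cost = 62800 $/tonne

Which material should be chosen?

Convert each candidate to consistent units, then evaluate M:
  candidate Q: E = 73.76 GPa, ρ = 2550 kg/m³, cost = 1.200 $/kg
  candidate P: E = 404.2 GPa, ρ = 19300 kg/m³, cost = 46.00 $/kg
  candidate B: E = 99.15 GPa, ρ = 1538 kg/m³, cost = 90.39 $/kg
  candidate X: E = 139.7 GPa, ρ = 7290 kg/m³, cost = 0.8500 $/kg
  candidate D: E = 328.4 GPa, ρ = 10300 kg/m³, cost = 41.89 $/kg
  candidate Z: E = 4.091 GPa, ρ = 1315 kg/m³, cost = 62.80 $/kg
  candidate Q: M = 24.1 MN·m per $
  candidate X: M = 22.5 MN·m per $
  candidate D: M = 0.761 MN·m per $
  candidate B: M = 0.713 MN·m per $
  candidate P: M = 0.455 MN·m per $
  candidate Z: M = 0.0495 MN·m per $
Candidate Q has the largest M.

candidate Q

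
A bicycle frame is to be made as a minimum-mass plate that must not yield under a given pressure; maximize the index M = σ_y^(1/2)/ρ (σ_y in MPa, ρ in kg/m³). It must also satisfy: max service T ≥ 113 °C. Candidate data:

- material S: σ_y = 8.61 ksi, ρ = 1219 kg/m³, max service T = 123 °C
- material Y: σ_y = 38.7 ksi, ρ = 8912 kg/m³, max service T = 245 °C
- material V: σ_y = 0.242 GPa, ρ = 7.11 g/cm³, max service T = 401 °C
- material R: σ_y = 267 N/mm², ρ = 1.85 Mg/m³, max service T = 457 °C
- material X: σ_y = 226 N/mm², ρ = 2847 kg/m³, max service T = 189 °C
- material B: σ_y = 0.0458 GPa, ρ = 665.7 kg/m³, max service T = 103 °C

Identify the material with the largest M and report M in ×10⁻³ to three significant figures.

material R, M = 8.83×10⁻³

Screen on constraints: max service T ≥ 113 °C. Survivors: material S, material Y, material V, material R, material X.
After converting to SI:
  material S: σ_y = 59.36 MPa, ρ = 1219 kg/m³
  material Y: σ_y = 266.8 MPa, ρ = 8912 kg/m³
  material V: σ_y = 242.0 MPa, ρ = 7110 kg/m³
  material R: σ_y = 267.0 MPa, ρ = 1850 kg/m³
  material X: σ_y = 226.0 MPa, ρ = 2847 kg/m³
  material R: M = 8.83×10⁻³
  material S: M = 6.32×10⁻³
  material X: M = 5.28×10⁻³
  material V: M = 2.19×10⁻³
  material Y: M = 1.83×10⁻³
The maximum is for material R.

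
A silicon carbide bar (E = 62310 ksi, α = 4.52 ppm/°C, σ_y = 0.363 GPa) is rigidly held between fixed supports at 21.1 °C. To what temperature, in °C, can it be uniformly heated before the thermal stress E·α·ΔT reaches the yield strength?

E = 62310 ksi = 429.6 GPa.
σ_y = 0.363 GPa = 363.0 MPa.
E·α·ΔT = 363.0 MPa ⇒ ΔT = 363.0 / (429.6×10³ × 4.52×10⁻⁶) = 186.9 K.
T = 21.1 + 186.9 = 208.0 °C.

208 °C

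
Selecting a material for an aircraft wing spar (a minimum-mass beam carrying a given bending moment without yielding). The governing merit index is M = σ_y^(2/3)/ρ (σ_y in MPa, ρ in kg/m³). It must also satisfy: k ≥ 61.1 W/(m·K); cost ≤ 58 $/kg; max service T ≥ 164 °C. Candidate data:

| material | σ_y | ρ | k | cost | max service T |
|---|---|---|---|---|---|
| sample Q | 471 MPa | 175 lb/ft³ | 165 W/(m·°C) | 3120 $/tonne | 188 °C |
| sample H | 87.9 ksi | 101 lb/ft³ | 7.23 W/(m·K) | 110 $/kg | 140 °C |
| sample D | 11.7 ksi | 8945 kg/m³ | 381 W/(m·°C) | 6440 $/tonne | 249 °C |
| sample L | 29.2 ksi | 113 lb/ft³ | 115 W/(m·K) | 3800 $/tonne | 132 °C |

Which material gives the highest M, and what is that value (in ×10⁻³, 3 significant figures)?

sample Q, M = 21.6×10⁻³

Screen on constraints: k ≥ 61.1 W/(m·K); cost ≤ 58 $/kg; max service T ≥ 164 °C. Survivors: sample Q, sample D.
Putting every candidate on a common basis:
  sample Q: σ_y = 471.0 MPa, ρ = 2803 kg/m³
  sample D: σ_y = 80.67 MPa, ρ = 8945 kg/m³
  sample Q: M = 21.6×10⁻³
  sample D: M = 2.09×10⁻³
Sample Q has the largest M.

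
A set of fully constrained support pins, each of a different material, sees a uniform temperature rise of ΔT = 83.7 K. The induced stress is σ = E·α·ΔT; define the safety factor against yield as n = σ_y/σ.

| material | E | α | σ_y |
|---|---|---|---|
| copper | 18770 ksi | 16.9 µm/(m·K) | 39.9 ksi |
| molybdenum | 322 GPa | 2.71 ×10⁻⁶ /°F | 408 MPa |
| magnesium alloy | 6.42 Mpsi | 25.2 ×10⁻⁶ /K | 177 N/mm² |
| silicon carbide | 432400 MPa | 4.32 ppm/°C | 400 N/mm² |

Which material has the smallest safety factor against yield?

copper

Converting E to GPa, α to ×10⁻⁶/K, σ_y to MPa, then σ and n for each:
  copper: E = 129.4, α = 16.9, σ_y = 275.1 → σ = 183 MPa, n = 1.50
  molybdenum: E = 322.0, α = 4.88, σ_y = 408.0 → σ = 131 MPa, n = 3.10
  magnesium alloy: E = 44.26, α = 25.2, σ_y = 177.0 → σ = 93.4 MPa, n = 1.90
  silicon carbide: E = 432.4, α = 4.32, σ_y = 400.0 → σ = 156 MPa, n = 2.56
Copper has the lowest safety factor, n = 1.50.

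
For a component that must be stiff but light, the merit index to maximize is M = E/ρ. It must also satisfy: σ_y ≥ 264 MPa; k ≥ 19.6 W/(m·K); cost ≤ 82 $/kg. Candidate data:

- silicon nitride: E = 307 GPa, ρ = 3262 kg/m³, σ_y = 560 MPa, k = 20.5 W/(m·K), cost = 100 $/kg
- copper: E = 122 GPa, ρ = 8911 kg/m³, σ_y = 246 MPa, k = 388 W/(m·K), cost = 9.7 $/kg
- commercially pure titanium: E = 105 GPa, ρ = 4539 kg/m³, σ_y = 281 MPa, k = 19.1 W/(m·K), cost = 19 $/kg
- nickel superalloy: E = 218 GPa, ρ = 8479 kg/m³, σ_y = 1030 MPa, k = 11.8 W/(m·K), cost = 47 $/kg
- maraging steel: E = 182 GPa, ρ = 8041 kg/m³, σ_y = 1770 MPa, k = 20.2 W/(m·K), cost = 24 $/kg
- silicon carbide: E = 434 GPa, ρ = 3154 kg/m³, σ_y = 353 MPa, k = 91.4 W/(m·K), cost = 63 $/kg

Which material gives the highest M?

silicon carbide

Screen on constraints: σ_y ≥ 264 MPa; k ≥ 19.6 W/(m·K); cost ≤ 82 $/kg. Survivors: maraging steel, silicon carbide.
Evaluate M for each candidate:
  silicon carbide: M = 138 MN·m/kg
  maraging steel: M = 22.6 MN·m/kg
Highest index: silicon carbide.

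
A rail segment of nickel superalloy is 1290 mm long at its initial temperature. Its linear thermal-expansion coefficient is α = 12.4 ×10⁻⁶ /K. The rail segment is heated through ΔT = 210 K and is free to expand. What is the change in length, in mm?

3.36 mm

ΔL = α·L₀·ΔT = 12.4×10⁻⁶ × 1290 mm × 210.0 K = 3.36 mm.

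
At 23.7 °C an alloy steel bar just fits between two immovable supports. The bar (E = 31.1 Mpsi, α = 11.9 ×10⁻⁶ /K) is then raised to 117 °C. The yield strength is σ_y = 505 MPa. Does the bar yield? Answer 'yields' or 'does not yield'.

E = 31.1 Mpsi = 214.4 GPa.
ΔT = 93.30 K. Constrained thermal stress σ = E·α·ΔT = 214.4×10³ MPa × 11.9×10⁻⁶ × 93.30 = 238 MPa (compressive).
Compare to σ_y = 505 MPa: σ < σ_y, so it does not yield.

does not yield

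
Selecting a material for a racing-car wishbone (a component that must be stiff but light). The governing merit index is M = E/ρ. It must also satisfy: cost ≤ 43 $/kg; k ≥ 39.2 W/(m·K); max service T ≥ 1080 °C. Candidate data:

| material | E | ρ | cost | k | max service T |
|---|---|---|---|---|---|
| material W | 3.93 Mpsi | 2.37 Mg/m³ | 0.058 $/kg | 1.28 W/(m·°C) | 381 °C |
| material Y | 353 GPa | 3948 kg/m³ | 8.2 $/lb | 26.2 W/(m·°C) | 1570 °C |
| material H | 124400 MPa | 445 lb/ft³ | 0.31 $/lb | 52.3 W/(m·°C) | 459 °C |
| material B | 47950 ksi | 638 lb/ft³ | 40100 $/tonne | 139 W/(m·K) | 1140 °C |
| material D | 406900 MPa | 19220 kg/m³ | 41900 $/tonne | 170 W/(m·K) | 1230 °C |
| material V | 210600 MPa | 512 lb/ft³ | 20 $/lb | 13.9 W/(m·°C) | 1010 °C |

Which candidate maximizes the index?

Screen on constraints: cost ≤ 43 $/kg; k ≥ 39.2 W/(m·K); max service T ≥ 1080 °C. Survivors: material B, material D.
After converting to SI:
  material B: E = 330.6 GPa, ρ = 10220 kg/m³
  material D: E = 406.9 GPa, ρ = 19220 kg/m³
  material B: M = 32.3 MN·m/kg
  material D: M = 21.2 MN·m/kg
The maximum is for material B.

material B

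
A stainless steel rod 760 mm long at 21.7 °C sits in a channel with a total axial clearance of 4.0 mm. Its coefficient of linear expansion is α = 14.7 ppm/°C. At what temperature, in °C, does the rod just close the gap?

α·L₀·ΔT = 4.0 mm ⇒ ΔT = 4.0 / (14.7×10⁻⁶ × 760.0) = 358.0 K.
T = 21.7 + 358.0 = 379.7 °C.

380 °C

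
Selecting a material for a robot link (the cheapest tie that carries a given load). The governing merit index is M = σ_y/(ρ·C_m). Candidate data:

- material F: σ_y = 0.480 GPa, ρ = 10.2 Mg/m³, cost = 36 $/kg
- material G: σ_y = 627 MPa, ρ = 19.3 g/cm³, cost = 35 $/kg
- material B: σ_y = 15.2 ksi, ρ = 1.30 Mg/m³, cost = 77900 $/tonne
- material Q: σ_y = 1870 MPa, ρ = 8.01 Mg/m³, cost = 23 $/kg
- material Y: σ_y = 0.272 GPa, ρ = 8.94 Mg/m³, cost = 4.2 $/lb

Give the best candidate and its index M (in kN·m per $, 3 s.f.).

After converting to SI:
  material F: σ_y = 480.0 MPa, ρ = 10200 kg/m³, cost = 36.00 $/kg
  material G: σ_y = 627.0 MPa, ρ = 19300 kg/m³, cost = 35.00 $/kg
  material B: σ_y = 104.8 MPa, ρ = 1300 kg/m³, cost = 77.90 $/kg
  material Q: σ_y = 1870 MPa, ρ = 8010 kg/m³, cost = 23.00 $/kg
  material Y: σ_y = 272.0 MPa, ρ = 8940 kg/m³, cost = 9.259 $/kg
  material Q: M = 10.2 kN·m per $
  material Y: M = 3.29 kN·m per $
  material F: M = 1.31 kN·m per $
  material B: M = 1.03 kN·m per $
  material G: M = 0.928 kN·m per $
The maximum is for material Q.

material Q, M = 10.2 kN·m per $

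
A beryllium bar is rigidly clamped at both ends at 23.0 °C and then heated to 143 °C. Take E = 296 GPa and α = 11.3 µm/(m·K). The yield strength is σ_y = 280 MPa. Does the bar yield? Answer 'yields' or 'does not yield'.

ΔT = 120.0 K. Constrained thermal stress σ = E·α·ΔT = 296.0×10³ MPa × 11.3×10⁻⁶ × 120.0 = 401 MPa (compressive).
Compare to σ_y = 280 MPa: σ ≥ σ_y, so it yields.

yields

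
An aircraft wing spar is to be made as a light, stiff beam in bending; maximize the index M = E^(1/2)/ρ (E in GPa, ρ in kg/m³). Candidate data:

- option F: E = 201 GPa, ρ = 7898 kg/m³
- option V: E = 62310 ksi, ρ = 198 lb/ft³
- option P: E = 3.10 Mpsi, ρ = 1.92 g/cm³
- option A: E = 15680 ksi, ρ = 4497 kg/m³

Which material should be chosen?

option V

Normalizing units and computing the index:
  option F: E = 201.0 GPa, ρ = 7898 kg/m³
  option V: E = 429.6 GPa, ρ = 3172 kg/m³
  option P: E = 21.37 GPa, ρ = 1920 kg/m³
  option A: E = 108.1 GPa, ρ = 4497 kg/m³
  option V: M = 6.54×10⁻³
  option P: M = 2.41×10⁻³
  option A: M = 2.31×10⁻³
  option F: M = 1.80×10⁻³
The maximum is for option V.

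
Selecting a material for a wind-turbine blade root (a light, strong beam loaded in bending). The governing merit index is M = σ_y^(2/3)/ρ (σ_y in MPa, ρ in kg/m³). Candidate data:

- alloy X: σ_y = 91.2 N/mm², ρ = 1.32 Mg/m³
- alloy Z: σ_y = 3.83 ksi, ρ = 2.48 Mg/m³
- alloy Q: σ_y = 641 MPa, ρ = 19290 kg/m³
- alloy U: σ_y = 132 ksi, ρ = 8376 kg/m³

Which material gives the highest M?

Putting every candidate on a common basis:
  alloy X: σ_y = 91.20 MPa, ρ = 1320 kg/m³
  alloy Z: σ_y = 26.41 MPa, ρ = 2480 kg/m³
  alloy Q: σ_y = 641.0 MPa, ρ = 19290 kg/m³
  alloy U: σ_y = 910.1 MPa, ρ = 8376 kg/m³
  alloy X: M = 15.3×10⁻³
  alloy U: M = 11.2×10⁻³
  alloy Q: M = 3.85×10⁻³
  alloy Z: M = 3.58×10⁻³
Alloy X has the largest M.

alloy X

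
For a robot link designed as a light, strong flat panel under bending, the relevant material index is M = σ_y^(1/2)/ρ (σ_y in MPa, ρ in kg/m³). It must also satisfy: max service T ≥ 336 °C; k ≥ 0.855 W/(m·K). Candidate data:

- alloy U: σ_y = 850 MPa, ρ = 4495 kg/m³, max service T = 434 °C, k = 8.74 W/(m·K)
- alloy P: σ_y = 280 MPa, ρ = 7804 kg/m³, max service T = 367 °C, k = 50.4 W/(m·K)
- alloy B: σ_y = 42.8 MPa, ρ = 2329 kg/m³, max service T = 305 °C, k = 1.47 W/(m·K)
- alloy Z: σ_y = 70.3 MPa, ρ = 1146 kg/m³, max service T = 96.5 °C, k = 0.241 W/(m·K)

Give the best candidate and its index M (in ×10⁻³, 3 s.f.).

alloy U, M = 6.49×10⁻³

Screen on constraints: max service T ≥ 336 °C; k ≥ 0.855 W/(m·K). Survivors: alloy U, alloy P.
Per-candidate index values:
  alloy U: M = 6.49×10⁻³
  alloy P: M = 2.14×10⁻³
Alloy U ranks first.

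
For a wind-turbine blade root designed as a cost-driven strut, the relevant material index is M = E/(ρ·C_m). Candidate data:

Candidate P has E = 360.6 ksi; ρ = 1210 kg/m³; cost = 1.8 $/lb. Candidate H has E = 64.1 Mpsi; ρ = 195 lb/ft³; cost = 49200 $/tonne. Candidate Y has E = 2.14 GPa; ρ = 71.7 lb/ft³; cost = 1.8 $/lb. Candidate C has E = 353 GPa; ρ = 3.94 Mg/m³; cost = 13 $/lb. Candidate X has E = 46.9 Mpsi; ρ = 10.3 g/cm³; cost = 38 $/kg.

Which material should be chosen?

candidate C

In SI units:
  candidate P: E = 2.486 GPa, ρ = 1210 kg/m³, cost = 3.968 $/kg
  candidate H: E = 442.0 GPa, ρ = 3124 kg/m³, cost = 49.20 $/kg
  candidate Y: E = 2.140 GPa, ρ = 1149 kg/m³, cost = 3.968 $/kg
  candidate C: E = 353.0 GPa, ρ = 3940 kg/m³, cost = 28.66 $/kg
  candidate X: E = 323.4 GPa, ρ = 10300 kg/m³, cost = 38.00 $/kg
  candidate C: M = 3.13 MN·m per $
  candidate H: M = 2.88 MN·m per $
  candidate X: M = 0.826 MN·m per $
  candidate P: M = 0.518 MN·m per $
  candidate Y: M = 0.470 MN·m per $
Candidate C ranks first.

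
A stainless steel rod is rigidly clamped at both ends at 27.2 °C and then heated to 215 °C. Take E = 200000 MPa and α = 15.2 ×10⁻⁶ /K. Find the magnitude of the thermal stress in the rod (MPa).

571 MPa

E = 200000 MPa = 200.0 GPa.
ΔT = 187.8 K. Constrained thermal stress σ = E·α·ΔT = 200.0×10³ MPa × 15.2×10⁻⁶ × 187.8 = 571 MPa (compressive).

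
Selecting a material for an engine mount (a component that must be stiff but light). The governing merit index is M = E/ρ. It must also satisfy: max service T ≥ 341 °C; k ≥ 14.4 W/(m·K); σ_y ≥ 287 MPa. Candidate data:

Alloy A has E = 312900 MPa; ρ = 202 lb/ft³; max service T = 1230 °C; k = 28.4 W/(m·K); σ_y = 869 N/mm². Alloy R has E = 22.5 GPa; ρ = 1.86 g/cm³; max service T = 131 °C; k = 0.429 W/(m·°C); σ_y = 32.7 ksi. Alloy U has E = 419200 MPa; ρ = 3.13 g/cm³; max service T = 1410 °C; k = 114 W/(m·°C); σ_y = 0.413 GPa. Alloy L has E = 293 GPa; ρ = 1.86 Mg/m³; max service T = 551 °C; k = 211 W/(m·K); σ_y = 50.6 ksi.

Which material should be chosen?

Screen on constraints: max service T ≥ 341 °C; k ≥ 14.4 W/(m·K); σ_y ≥ 287 MPa. Survivors: alloy A, alloy U, alloy L.
In SI units:
  alloy A: E = 312.9 GPa, ρ = 3236 kg/m³
  alloy U: E = 419.2 GPa, ρ = 3130 kg/m³
  alloy L: E = 293.0 GPa, ρ = 1860 kg/m³
  alloy L: M = 158 MN·m/kg
  alloy U: M = 134 MN·m/kg
  alloy A: M = 96.7 MN·m/kg
Alloy L has the largest M.

alloy L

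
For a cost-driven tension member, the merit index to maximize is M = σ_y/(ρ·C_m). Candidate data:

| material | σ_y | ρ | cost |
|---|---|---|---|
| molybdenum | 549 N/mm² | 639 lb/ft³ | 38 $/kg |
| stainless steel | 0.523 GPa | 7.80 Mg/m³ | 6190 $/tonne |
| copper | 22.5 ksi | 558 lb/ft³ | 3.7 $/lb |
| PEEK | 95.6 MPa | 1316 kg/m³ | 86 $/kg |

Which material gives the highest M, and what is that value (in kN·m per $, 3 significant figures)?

In SI units:
  molybdenum: σ_y = 549.0 MPa, ρ = 10240 kg/m³, cost = 38.00 $/kg
  stainless steel: σ_y = 523.0 MPa, ρ = 7800 kg/m³, cost = 6.190 $/kg
  copper: σ_y = 155.1 MPa, ρ = 8938 kg/m³, cost = 8.157 $/kg
  PEEK: σ_y = 95.60 MPa, ρ = 1316 kg/m³, cost = 86.00 $/kg
  stainless steel: M = 10.8 kN·m per $
  copper: M = 2.13 kN·m per $
  molybdenum: M = 1.41 kN·m per $
  PEEK: M = 0.845 kN·m per $
Highest index: stainless steel.

stainless steel, M = 10.8 kN·m per $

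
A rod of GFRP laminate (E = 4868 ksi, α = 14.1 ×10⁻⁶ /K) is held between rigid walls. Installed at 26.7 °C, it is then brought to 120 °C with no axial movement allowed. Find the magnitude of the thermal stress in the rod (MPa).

E = 4868 ksi = 33.56 GPa.
ΔT = 93.30 K. Constrained thermal stress σ = E·α·ΔT = 33.56×10³ MPa × 14.1×10⁻⁶ × 93.30 = 44.2 MPa (compressive).

44.2 MPa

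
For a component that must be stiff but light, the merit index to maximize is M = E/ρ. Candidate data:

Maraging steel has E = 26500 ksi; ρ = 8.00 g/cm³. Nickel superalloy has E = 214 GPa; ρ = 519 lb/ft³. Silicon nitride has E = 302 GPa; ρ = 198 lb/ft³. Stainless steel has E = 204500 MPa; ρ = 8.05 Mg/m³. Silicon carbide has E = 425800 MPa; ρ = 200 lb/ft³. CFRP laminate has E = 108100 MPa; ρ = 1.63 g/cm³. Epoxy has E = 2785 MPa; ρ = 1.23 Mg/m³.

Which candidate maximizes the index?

Normalizing units and computing the index:
  maraging steel: E = 182.7 GPa, ρ = 8000 kg/m³
  nickel superalloy: E = 214.0 GPa, ρ = 8314 kg/m³
  silicon nitride: E = 302.0 GPa, ρ = 3172 kg/m³
  stainless steel: E = 204.5 GPa, ρ = 8050 kg/m³
  silicon carbide: E = 425.8 GPa, ρ = 3204 kg/m³
  CFRP laminate: E = 108.1 GPa, ρ = 1630 kg/m³
  epoxy: E = 2.785 GPa, ρ = 1230 kg/m³
  silicon carbide: M = 133 MN·m/kg
  silicon nitride: M = 95.2 MN·m/kg
  CFRP laminate: M = 66.3 MN·m/kg
  nickel superalloy: M = 25.7 MN·m/kg
  stainless steel: M = 25.4 MN·m/kg
  maraging steel: M = 22.8 MN·m/kg
  epoxy: M = 2.26 MN·m/kg
Silicon carbide ranks first.

silicon carbide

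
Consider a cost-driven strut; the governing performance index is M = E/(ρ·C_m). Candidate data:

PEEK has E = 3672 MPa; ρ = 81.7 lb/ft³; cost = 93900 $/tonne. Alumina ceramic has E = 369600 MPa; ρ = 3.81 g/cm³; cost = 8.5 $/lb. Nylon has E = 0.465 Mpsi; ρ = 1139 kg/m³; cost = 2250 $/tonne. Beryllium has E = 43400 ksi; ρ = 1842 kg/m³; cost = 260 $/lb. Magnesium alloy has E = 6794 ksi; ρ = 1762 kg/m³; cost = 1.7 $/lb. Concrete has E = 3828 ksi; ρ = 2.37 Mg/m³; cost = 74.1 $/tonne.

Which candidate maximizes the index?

Putting every candidate on a common basis:
  PEEK: E = 3.672 GPa, ρ = 1309 kg/m³, cost = 93.90 $/kg
  alumina ceramic: E = 369.6 GPa, ρ = 3810 kg/m³, cost = 18.74 $/kg
  nylon: E = 3.206 GPa, ρ = 1139 kg/m³, cost = 2.250 $/kg
  beryllium: E = 299.2 GPa, ρ = 1842 kg/m³, cost = 573.2 $/kg
  magnesium alloy: E = 46.84 GPa, ρ = 1762 kg/m³, cost = 3.748 $/kg
  concrete: E = 26.39 GPa, ρ = 2370 kg/m³, cost = 0.07410 $/kg
  concrete: M = 150 MN·m per $
  magnesium alloy: M = 7.09 MN·m per $
  alumina ceramic: M = 5.18 MN·m per $
  nylon: M = 1.25 MN·m per $
  beryllium: M = 0.283 MN·m per $
  PEEK: M = 0.0299 MN·m per $
Concrete has the largest M.

concrete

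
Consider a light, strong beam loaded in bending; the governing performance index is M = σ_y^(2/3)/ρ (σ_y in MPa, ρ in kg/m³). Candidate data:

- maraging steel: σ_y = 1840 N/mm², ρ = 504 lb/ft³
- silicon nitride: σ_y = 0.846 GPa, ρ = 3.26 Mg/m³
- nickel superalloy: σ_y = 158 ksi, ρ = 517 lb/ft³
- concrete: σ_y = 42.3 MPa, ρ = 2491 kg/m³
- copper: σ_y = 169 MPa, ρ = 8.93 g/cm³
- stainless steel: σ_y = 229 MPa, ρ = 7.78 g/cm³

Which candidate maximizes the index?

silicon nitride

Putting every candidate on a common basis:
  maraging steel: σ_y = 1840 MPa, ρ = 8073 kg/m³
  silicon nitride: σ_y = 846.0 MPa, ρ = 3260 kg/m³
  nickel superalloy: σ_y = 1089 MPa, ρ = 8282 kg/m³
  concrete: σ_y = 42.30 MPa, ρ = 2491 kg/m³
  copper: σ_y = 169.0 MPa, ρ = 8930 kg/m³
  stainless steel: σ_y = 229.0 MPa, ρ = 7780 kg/m³
  silicon nitride: M = 27.4×10⁻³
  maraging steel: M = 18.6×10⁻³
  nickel superalloy: M = 12.8×10⁻³
  concrete: M = 4.87×10⁻³
  stainless steel: M = 4.81×10⁻³
  copper: M = 3.42×10⁻³
The maximum is for silicon nitride.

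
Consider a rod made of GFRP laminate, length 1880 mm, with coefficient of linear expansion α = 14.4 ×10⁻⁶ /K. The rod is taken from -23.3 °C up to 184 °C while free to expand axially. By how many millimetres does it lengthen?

5.61 mm

ΔT = 184 − (-23.3) = 207.3 K.
ΔL = α·L₀·ΔT = 14.4×10⁻⁶ × 1880 mm × 207.3 K = 5.61 mm.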